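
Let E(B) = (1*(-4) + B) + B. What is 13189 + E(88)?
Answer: 13361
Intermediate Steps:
E(B) = -4 + 2*B (E(B) = (-4 + B) + B = -4 + 2*B)
13189 + E(88) = 13189 + (-4 + 2*88) = 13189 + (-4 + 176) = 13189 + 172 = 13361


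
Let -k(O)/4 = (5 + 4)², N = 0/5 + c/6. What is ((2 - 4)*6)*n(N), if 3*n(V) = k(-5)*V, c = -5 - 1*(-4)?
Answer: -216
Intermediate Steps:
c = -1 (c = -5 + 4 = -1)
N = -⅙ (N = 0/5 - 1/6 = 0*(⅕) - 1*⅙ = 0 - ⅙ = -⅙ ≈ -0.16667)
k(O) = -324 (k(O) = -4*(5 + 4)² = -4*9² = -4*81 = -324)
n(V) = -108*V (n(V) = (-324*V)/3 = -108*V)
((2 - 4)*6)*n(N) = ((2 - 4)*6)*(-108*(-⅙)) = -2*6*18 = -12*18 = -216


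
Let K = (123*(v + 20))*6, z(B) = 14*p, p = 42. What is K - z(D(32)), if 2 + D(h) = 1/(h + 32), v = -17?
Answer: 1626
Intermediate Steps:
D(h) = -2 + 1/(32 + h) (D(h) = -2 + 1/(h + 32) = -2 + 1/(32 + h))
z(B) = 588 (z(B) = 14*42 = 588)
K = 2214 (K = (123*(-17 + 20))*6 = (123*3)*6 = 369*6 = 2214)
K - z(D(32)) = 2214 - 1*588 = 2214 - 588 = 1626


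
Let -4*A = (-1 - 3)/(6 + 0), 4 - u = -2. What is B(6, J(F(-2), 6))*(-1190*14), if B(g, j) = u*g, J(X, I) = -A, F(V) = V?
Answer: -599760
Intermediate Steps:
u = 6 (u = 4 - 1*(-2) = 4 + 2 = 6)
A = ⅙ (A = -(-1 - 3)/(4*(6 + 0)) = -(-1)/6 = -¼*(-⅔) = ⅙ ≈ 0.16667)
J(X, I) = -⅙ (J(X, I) = -1*⅙ = -⅙)
B(g, j) = 6*g
B(6, J(F(-2), 6))*(-1190*14) = (6*6)*(-1190*14) = 36*(-16660) = -599760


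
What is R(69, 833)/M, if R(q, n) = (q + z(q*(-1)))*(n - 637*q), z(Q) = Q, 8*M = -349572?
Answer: 0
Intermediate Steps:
M = -87393/2 (M = (⅛)*(-349572) = -87393/2 ≈ -43697.)
R(q, n) = 0 (R(q, n) = (q + q*(-1))*(n - 637*q) = (q - q)*(n - 637*q) = 0*(n - 637*q) = 0)
R(69, 833)/M = 0/(-87393/2) = 0*(-2/87393) = 0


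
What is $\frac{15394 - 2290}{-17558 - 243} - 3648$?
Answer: $- \frac{9278736}{2543} \approx -3648.7$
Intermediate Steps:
$\frac{15394 - 2290}{-17558 - 243} - 3648 = \frac{13104}{-17801} - 3648 = 13104 \left(- \frac{1}{17801}\right) - 3648 = - \frac{1872}{2543} - 3648 = - \frac{9278736}{2543}$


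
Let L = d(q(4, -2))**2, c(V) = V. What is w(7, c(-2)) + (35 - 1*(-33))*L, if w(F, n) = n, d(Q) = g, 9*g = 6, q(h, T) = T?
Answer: 254/9 ≈ 28.222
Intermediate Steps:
g = 2/3 (g = (1/9)*6 = 2/3 ≈ 0.66667)
d(Q) = 2/3
L = 4/9 (L = (2/3)**2 = 4/9 ≈ 0.44444)
w(7, c(-2)) + (35 - 1*(-33))*L = -2 + (35 - 1*(-33))*(4/9) = -2 + (35 + 33)*(4/9) = -2 + 68*(4/9) = -2 + 272/9 = 254/9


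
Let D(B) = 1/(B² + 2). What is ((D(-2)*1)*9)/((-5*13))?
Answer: -3/130 ≈ -0.023077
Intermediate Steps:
D(B) = 1/(2 + B²)
((D(-2)*1)*9)/((-5*13)) = ((1/(2 + (-2)²))*9)/((-5*13)) = ((1/(2 + 4))*9)/(-65) = ((1/6)*9)*(-1/65) = (((⅙)*1)*9)*(-1/65) = ((⅙)*9)*(-1/65) = (3/2)*(-1/65) = -3/130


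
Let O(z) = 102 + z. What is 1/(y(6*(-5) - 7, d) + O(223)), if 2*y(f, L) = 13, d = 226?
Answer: 2/663 ≈ 0.0030166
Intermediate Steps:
y(f, L) = 13/2 (y(f, L) = (½)*13 = 13/2)
1/(y(6*(-5) - 7, d) + O(223)) = 1/(13/2 + (102 + 223)) = 1/(13/2 + 325) = 1/(663/2) = 2/663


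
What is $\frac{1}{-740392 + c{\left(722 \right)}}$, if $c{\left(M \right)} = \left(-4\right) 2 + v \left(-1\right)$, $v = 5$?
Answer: $- \frac{1}{740405} \approx -1.3506 \cdot 10^{-6}$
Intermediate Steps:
$c{\left(M \right)} = -13$ ($c{\left(M \right)} = \left(-4\right) 2 + 5 \left(-1\right) = -8 - 5 = -13$)
$\frac{1}{-740392 + c{\left(722 \right)}} = \frac{1}{-740392 - 13} = \frac{1}{-740405} = - \frac{1}{740405}$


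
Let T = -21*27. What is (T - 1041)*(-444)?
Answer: 713952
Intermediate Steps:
T = -567
(T - 1041)*(-444) = (-567 - 1041)*(-444) = -1608*(-444) = 713952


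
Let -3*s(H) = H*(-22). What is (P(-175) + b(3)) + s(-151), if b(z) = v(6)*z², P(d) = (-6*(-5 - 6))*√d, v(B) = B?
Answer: -3160/3 + 330*I*√7 ≈ -1053.3 + 873.1*I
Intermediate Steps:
s(H) = 22*H/3 (s(H) = -H*(-22)/3 = -(-22)*H/3 = 22*H/3)
P(d) = 66*√d (P(d) = (-6*(-11))*√d = 66*√d)
b(z) = 6*z²
(P(-175) + b(3)) + s(-151) = (66*√(-175) + 6*3²) + (22/3)*(-151) = (66*(5*I*√7) + 6*9) - 3322/3 = (330*I*√7 + 54) - 3322/3 = (54 + 330*I*√7) - 3322/3 = -3160/3 + 330*I*√7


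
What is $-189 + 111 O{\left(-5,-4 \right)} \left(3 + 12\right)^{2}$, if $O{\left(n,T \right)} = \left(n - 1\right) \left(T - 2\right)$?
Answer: $898911$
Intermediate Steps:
$O{\left(n,T \right)} = \left(-1 + n\right) \left(-2 + T\right)$
$-189 + 111 O{\left(-5,-4 \right)} \left(3 + 12\right)^{2} = -189 + 111 \left(2 - -4 - -10 - -20\right) \left(3 + 12\right)^{2} = -189 + 111 \left(2 + 4 + 10 + 20\right) 15^{2} = -189 + 111 \cdot 36 \cdot 225 = -189 + 3996 \cdot 225 = -189 + 899100 = 898911$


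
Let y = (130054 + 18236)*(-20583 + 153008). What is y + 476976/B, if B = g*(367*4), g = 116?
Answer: 208999818519561/10643 ≈ 1.9637e+10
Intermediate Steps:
y = 19637303250 (y = 148290*132425 = 19637303250)
B = 170288 (B = 116*(367*4) = 116*1468 = 170288)
y + 476976/B = 19637303250 + 476976/170288 = 19637303250 + 476976*(1/170288) = 19637303250 + 29811/10643 = 208999818519561/10643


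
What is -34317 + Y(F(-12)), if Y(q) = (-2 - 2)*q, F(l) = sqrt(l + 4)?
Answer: -34317 - 8*I*sqrt(2) ≈ -34317.0 - 11.314*I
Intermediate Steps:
F(l) = sqrt(4 + l)
Y(q) = -4*q
-34317 + Y(F(-12)) = -34317 - 4*sqrt(4 - 12) = -34317 - 8*I*sqrt(2)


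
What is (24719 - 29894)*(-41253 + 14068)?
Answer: 140682375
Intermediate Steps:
(24719 - 29894)*(-41253 + 14068) = -5175*(-27185) = 140682375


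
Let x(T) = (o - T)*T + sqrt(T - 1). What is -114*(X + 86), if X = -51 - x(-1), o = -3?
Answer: -3762 + 114*I*sqrt(2) ≈ -3762.0 + 161.22*I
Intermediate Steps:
x(T) = sqrt(-1 + T) + T*(-3 - T) (x(T) = (-3 - T)*T + sqrt(T - 1) = T*(-3 - T) + sqrt(-1 + T) = sqrt(-1 + T) + T*(-3 - T))
X = -53 - I*sqrt(2) (X = -51 - (sqrt(-1 - 1) - 1*(-1)**2 - 3*(-1)) = -51 - (sqrt(-2) - 1*1 + 3) = -51 - (I*sqrt(2) - 1 + 3) = -51 - (2 + I*sqrt(2)) = -51 + (-2 - I*sqrt(2)) = -53 - I*sqrt(2) ≈ -53.0 - 1.4142*I)
-114*(X + 86) = -114*((-53 - I*sqrt(2)) + 86) = -114*(33 - I*sqrt(2)) = -3762 + 114*I*sqrt(2)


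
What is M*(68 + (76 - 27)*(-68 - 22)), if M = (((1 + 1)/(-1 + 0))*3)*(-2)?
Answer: -52104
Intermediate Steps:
M = 12 (M = ((2/(-1))*3)*(-2) = ((2*(-1))*3)*(-2) = -2*3*(-2) = -6*(-2) = 12)
M*(68 + (76 - 27)*(-68 - 22)) = 12*(68 + (76 - 27)*(-68 - 22)) = 12*(68 + 49*(-90)) = 12*(68 - 4410) = 12*(-4342) = -52104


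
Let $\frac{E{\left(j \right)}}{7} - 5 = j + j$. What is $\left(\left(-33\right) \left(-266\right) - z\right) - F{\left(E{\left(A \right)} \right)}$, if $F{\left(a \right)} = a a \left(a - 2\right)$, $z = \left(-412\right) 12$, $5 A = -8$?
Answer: $\frac{1504893}{125} \approx 12039.0$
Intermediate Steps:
$A = - \frac{8}{5}$ ($A = \frac{1}{5} \left(-8\right) = - \frac{8}{5} \approx -1.6$)
$E{\left(j \right)} = 35 + 14 j$ ($E{\left(j \right)} = 35 + 7 \left(j + j\right) = 35 + 7 \cdot 2 j = 35 + 14 j$)
$z = -4944$
$F{\left(a \right)} = a^{2} \left(-2 + a\right)$
$\left(\left(-33\right) \left(-266\right) - z\right) - F{\left(E{\left(A \right)} \right)} = \left(\left(-33\right) \left(-266\right) - -4944\right) - \left(35 + 14 \left(- \frac{8}{5}\right)\right)^{2} \left(-2 + \left(35 + 14 \left(- \frac{8}{5}\right)\right)\right) = \left(8778 + 4944\right) - \left(35 - \frac{112}{5}\right)^{2} \left(-2 + \left(35 - \frac{112}{5}\right)\right) = 13722 - \left(\frac{63}{5}\right)^{2} \left(-2 + \frac{63}{5}\right) = 13722 - \frac{3969}{25} \cdot \frac{53}{5} = 13722 - \frac{210357}{125} = \frac{1504893}{125}$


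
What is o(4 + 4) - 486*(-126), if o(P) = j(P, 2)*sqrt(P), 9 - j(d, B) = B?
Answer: 61236 + 14*sqrt(2) ≈ 61256.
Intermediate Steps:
j(d, B) = 9 - B
o(P) = 7*sqrt(P) (o(P) = (9 - 1*2)*sqrt(P) = (9 - 2)*sqrt(P) = 7*sqrt(P))
o(4 + 4) - 486*(-126) = 7*sqrt(4 + 4) - 486*(-126) = 7*sqrt(8) + 61236 = 7*(2*sqrt(2)) + 61236 = 14*sqrt(2) + 61236 = 61236 + 14*sqrt(2)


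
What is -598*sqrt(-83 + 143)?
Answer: -1196*sqrt(15) ≈ -4632.1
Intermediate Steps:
-598*sqrt(-83 + 143) = -1196*sqrt(15)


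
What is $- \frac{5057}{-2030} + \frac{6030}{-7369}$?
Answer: $\frac{25024133}{14959070} \approx 1.6728$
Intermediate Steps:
$- \frac{5057}{-2030} + \frac{6030}{-7369} = \left(-5057\right) \left(- \frac{1}{2030}\right) + 6030 \left(- \frac{1}{7369}\right) = \frac{5057}{2030} - \frac{6030}{7369} = \frac{25024133}{14959070}$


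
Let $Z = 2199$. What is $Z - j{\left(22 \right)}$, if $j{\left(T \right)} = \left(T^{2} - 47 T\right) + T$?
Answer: $2727$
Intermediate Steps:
$j{\left(T \right)} = T^{2} - 46 T$
$Z - j{\left(22 \right)} = 2199 - 22 \left(-46 + 22\right) = 2199 - 22 \left(-24\right) = 2199 - -528 = 2199 + 528 = 2727$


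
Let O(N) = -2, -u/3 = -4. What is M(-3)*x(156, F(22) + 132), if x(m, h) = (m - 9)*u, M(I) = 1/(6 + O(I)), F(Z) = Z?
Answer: 441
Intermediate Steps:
u = 12 (u = -3*(-4) = 12)
M(I) = ¼ (M(I) = 1/(6 - 2) = 1/4 = ¼)
x(m, h) = -108 + 12*m (x(m, h) = (m - 9)*12 = (-9 + m)*12 = -108 + 12*m)
M(-3)*x(156, F(22) + 132) = (-108 + 12*156)/4 = (-108 + 1872)/4 = (¼)*1764 = 441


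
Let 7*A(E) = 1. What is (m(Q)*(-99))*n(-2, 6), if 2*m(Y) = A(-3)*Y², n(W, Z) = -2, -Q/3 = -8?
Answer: 57024/7 ≈ 8146.3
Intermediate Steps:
Q = 24 (Q = -3*(-8) = 24)
A(E) = ⅐ (A(E) = (⅐)*1 = ⅐)
m(Y) = Y²/14 (m(Y) = (Y²/7)/2 = Y²/14)
(m(Q)*(-99))*n(-2, 6) = (((1/14)*24²)*(-99))*(-2) = (((1/14)*576)*(-99))*(-2) = ((288/7)*(-99))*(-2) = -28512/7*(-2) = 57024/7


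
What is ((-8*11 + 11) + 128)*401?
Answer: 20451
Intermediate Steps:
((-8*11 + 11) + 128)*401 = ((-88 + 11) + 128)*401 = (-77 + 128)*401 = 51*401 = 20451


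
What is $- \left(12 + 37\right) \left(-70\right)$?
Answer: $3430$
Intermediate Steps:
$- \left(12 + 37\right) \left(-70\right) = - 49 \left(-70\right) = \left(-1\right) \left(-3430\right) = 3430$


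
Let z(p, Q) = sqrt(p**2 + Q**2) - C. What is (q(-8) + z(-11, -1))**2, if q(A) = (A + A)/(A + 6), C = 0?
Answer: 186 + 16*sqrt(122) ≈ 362.73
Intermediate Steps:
z(p, Q) = sqrt(Q**2 + p**2) (z(p, Q) = sqrt(p**2 + Q**2) - 1*0 = sqrt(Q**2 + p**2) + 0 = sqrt(Q**2 + p**2))
q(A) = 2*A/(6 + A) (q(A) = (2*A)/(6 + A) = 2*A/(6 + A))
(q(-8) + z(-11, -1))**2 = (2*(-8)/(6 - 8) + sqrt((-1)**2 + (-11)**2))**2 = (2*(-8)/(-2) + sqrt(1 + 121))**2 = (2*(-8)*(-1/2) + sqrt(122))**2 = (8 + sqrt(122))**2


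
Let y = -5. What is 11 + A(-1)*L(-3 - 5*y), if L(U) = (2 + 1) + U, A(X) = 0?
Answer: 11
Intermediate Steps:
L(U) = 3 + U
11 + A(-1)*L(-3 - 5*y) = 11 + 0*(3 + (-3 - 5*(-5))) = 11 + 0*(3 + (-3 + 25)) = 11 + 0*(3 + 22) = 11 + 0*25 = 11 + 0 = 11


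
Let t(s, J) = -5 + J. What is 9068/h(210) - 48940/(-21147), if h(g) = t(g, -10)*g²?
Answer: 383119631/166532625 ≈ 2.3006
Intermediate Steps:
h(g) = -15*g² (h(g) = (-5 - 10)*g² = -15*g²)
9068/h(210) - 48940/(-21147) = 9068/((-15*210²)) - 48940/(-21147) = 9068/((-15*44100)) - 48940*(-1/21147) = 9068/(-661500) + 48940/21147 = 9068*(-1/661500) + 48940/21147 = -2267/165375 + 48940/21147 = 383119631/166532625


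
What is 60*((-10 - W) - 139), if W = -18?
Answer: -7860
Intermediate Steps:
60*((-10 - W) - 139) = 60*((-10 - 1*(-18)) - 139) = 60*((-10 + 18) - 139) = 60*(8 - 139) = 60*(-131) = -7860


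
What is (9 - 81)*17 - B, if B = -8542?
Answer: 7318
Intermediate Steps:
(9 - 81)*17 - B = (9 - 81)*17 - 1*(-8542) = -72*17 + 8542 = -1224 + 8542 = 7318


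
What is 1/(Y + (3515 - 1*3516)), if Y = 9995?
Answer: 1/9994 ≈ 0.00010006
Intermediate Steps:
1/(Y + (3515 - 1*3516)) = 1/(9995 + (3515 - 1*3516)) = 1/(9995 + (3515 - 3516)) = 1/(9995 - 1) = 1/9994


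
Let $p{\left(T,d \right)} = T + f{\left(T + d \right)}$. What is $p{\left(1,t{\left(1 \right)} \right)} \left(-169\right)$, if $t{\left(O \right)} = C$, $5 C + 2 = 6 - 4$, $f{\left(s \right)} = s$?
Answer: $-338$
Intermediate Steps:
$C = 0$ ($C = - \frac{2}{5} + \frac{6 - 4}{5} = - \frac{2}{5} + \frac{1}{5} \cdot 2 = - \frac{2}{5} + \frac{2}{5} = 0$)
$t{\left(O \right)} = 0$
$p{\left(T,d \right)} = d + 2 T$ ($p{\left(T,d \right)} = T + \left(T + d\right) = d + 2 T$)
$p{\left(1,t{\left(1 \right)} \right)} \left(-169\right) = \left(0 + 2 \cdot 1\right) \left(-169\right) = \left(0 + 2\right) \left(-169\right) = 2 \left(-169\right) = -338$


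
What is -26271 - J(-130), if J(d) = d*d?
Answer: -43171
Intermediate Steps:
J(d) = d²
-26271 - J(-130) = -26271 - 1*(-130)² = -26271 - 1*16900 = -26271 - 16900 = -43171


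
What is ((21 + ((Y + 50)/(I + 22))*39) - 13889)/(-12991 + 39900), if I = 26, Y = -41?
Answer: -221771/430544 ≈ -0.51509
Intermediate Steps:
((21 + ((Y + 50)/(I + 22))*39) - 13889)/(-12991 + 39900) = ((21 + ((-41 + 50)/(26 + 22))*39) - 13889)/(-12991 + 39900) = ((21 + (9/48)*39) - 13889)/26909 = ((21 + (9*(1/48))*39) - 13889)*(1/26909) = ((21 + (3/16)*39) - 13889)*(1/26909) = ((21 + 117/16) - 13889)*(1/26909) = (453/16 - 13889)*(1/26909) = -221771/16*1/26909 = -221771/430544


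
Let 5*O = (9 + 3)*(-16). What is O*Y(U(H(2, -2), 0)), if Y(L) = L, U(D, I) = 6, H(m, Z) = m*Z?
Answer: -1152/5 ≈ -230.40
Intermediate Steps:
H(m, Z) = Z*m
O = -192/5 (O = ((9 + 3)*(-16))/5 = (12*(-16))/5 = (1/5)*(-192) = -192/5 ≈ -38.400)
O*Y(U(H(2, -2), 0)) = -192/5*6 = -1152/5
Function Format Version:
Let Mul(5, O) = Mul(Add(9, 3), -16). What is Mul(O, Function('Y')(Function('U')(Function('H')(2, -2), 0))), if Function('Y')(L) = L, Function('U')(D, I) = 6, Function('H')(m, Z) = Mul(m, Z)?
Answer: Rational(-1152, 5) ≈ -230.40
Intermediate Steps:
Function('H')(m, Z) = Mul(Z, m)
O = Rational(-192, 5) (O = Mul(Rational(1, 5), Mul(Add(9, 3), -16)) = Mul(Rational(1, 5), Mul(12, -16)) = Mul(Rational(1, 5), -192) = Rational(-192, 5) ≈ -38.400)
Mul(O, Function('Y')(Function('U')(Function('H')(2, -2), 0))) = Mul(Rational(-192, 5), 6) = Rational(-1152, 5)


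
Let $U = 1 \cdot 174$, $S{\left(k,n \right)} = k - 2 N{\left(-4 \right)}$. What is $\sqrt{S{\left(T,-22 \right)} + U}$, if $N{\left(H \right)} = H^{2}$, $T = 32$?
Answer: $\sqrt{174} \approx 13.191$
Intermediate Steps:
$S{\left(k,n \right)} = -32 + k$ ($S{\left(k,n \right)} = k - 2 \left(-4\right)^{2} = k - 32 = -32 + k$)
$U = 174$
$\sqrt{S{\left(T,-22 \right)} + U} = \sqrt{\left(-32 + 32\right) + 174} = \sqrt{0 + 174} = \sqrt{174}$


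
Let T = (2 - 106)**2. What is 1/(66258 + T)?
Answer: 1/77074 ≈ 1.2975e-5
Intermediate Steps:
T = 10816 (T = (-104)**2 = 10816)
1/(66258 + T) = 1/(66258 + 10816) = 1/77074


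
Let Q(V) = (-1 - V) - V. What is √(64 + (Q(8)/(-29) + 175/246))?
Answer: √3323252622/7134 ≈ 8.0807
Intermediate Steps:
Q(V) = -1 - 2*V
√(64 + (Q(8)/(-29) + 175/246)) = √(64 + ((-1 - 2*8)/(-29) + 175/246)) = √(64 + ((-1 - 16)*(-1/29) + 175*(1/246))) = √(64 + (-17*(-1/29) + 175/246)) = √(64 + (17/29 + 175/246)) = √(64 + 9257/7134) = √(465833/7134) = √3323252622/7134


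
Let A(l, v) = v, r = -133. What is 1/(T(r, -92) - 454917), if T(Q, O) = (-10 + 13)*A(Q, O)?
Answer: -1/455193 ≈ -2.1969e-6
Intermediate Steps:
T(Q, O) = 3*O (T(Q, O) = (-10 + 13)*O = 3*O)
1/(T(r, -92) - 454917) = 1/(3*(-92) - 454917) = 1/(-276 - 454917) = 1/(-455193) = -1/455193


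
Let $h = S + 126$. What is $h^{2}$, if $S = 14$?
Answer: $19600$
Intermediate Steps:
$h = 140$ ($h = 14 + 126 = 140$)
$h^{2} = 140^{2} = 19600$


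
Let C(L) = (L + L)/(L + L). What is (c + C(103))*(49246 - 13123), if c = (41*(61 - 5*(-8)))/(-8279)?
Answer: 149476974/8279 ≈ 18055.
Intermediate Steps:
C(L) = 1 (C(L) = (2*L)/((2*L)) = (2*L)*(1/(2*L)) = 1)
c = -4141/8279 (c = (41*(61 + 40))*(-1/8279) = (41*101)*(-1/8279) = 4141*(-1/8279) = -4141/8279 ≈ -0.50018)
(c + C(103))*(49246 - 13123) = (-4141/8279 + 1)*(49246 - 13123) = (4138/8279)*36123 = 149476974/8279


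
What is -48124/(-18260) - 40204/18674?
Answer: 20567817/42623405 ≈ 0.48255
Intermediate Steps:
-48124/(-18260) - 40204/18674 = -48124*(-1/18260) - 40204*1/18674 = 12031/4565 - 20102/9337 = 20567817/42623405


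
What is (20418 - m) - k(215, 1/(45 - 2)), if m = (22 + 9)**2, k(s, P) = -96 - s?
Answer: 19768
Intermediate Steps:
m = 961 (m = 31**2 = 961)
(20418 - m) - k(215, 1/(45 - 2)) = (20418 - 1*961) - (-96 - 1*215) = (20418 - 961) - (-96 - 215) = 19457 - 1*(-311) = 19457 + 311 = 19768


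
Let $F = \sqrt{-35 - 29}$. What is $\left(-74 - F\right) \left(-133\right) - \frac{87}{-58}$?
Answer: $\frac{19687}{2} + 1064 i \approx 9843.5 + 1064.0 i$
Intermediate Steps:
$F = 8 i$ ($F = \sqrt{-64} = 8 i \approx 8.0 i$)
$\left(-74 - F\right) \left(-133\right) - \frac{87}{-58} = \left(-74 - 8 i\right) \left(-133\right) - \frac{87}{-58} = \left(-74 - 8 i\right) \left(-133\right) - - \frac{3}{2} = \left(9842 + 1064 i\right) + \frac{3}{2} = \frac{19687}{2} + 1064 i$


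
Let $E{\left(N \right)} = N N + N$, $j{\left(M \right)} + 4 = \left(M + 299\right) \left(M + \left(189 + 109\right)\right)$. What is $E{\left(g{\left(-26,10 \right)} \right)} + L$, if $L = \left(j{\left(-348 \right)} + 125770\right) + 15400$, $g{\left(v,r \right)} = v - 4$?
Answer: $144486$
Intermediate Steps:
$j{\left(M \right)} = -4 + \left(298 + M\right) \left(299 + M\right)$ ($j{\left(M \right)} = -4 + \left(M + 299\right) \left(M + \left(189 + 109\right)\right) = -4 + \left(299 + M\right) \left(M + 298\right) = -4 + \left(299 + M\right) \left(298 + M\right) = -4 + \left(298 + M\right) \left(299 + M\right)$)
$g{\left(v,r \right)} = -4 + v$ ($g{\left(v,r \right)} = v - 4 = -4 + v$)
$E{\left(N \right)} = N + N^{2}$ ($E{\left(N \right)} = N^{2} + N = N + N^{2}$)
$L = 143616$ ($L = \left(\left(89098 + \left(-348\right)^{2} + 597 \left(-348\right)\right) + 125770\right) + 15400 = \left(\left(89098 + 121104 - 207756\right) + 125770\right) + 15400 = \left(2446 + 125770\right) + 15400 = 128216 + 15400 = 143616$)
$E{\left(g{\left(-26,10 \right)} \right)} + L = \left(-4 - 26\right) \left(1 - 30\right) + 143616 = - 30 \left(1 - 30\right) + 143616 = \left(-30\right) \left(-29\right) + 143616 = 870 + 143616 = 144486$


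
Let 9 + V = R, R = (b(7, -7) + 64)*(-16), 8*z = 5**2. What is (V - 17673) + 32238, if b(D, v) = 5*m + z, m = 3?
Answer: 13242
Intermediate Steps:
z = 25/8 (z = (1/8)*5**2 = (1/8)*25 = 25/8 ≈ 3.1250)
b(D, v) = 145/8 (b(D, v) = 5*3 + 25/8 = 15 + 25/8 = 145/8)
R = -1314 (R = (145/8 + 64)*(-16) = (657/8)*(-16) = -1314)
V = -1323 (V = -9 - 1314 = -1323)
(V - 17673) + 32238 = (-1323 - 17673) + 32238 = -18996 + 32238 = 13242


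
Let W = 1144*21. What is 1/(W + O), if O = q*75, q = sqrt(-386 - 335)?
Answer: 1144/27676581 - 25*I*sqrt(721)/193736067 ≈ 4.1335e-5 - 3.465e-6*I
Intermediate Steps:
W = 24024
q = I*sqrt(721) (q = sqrt(-721) = I*sqrt(721) ≈ 26.851*I)
O = 75*I*sqrt(721) (O = (I*sqrt(721))*75 = 75*I*sqrt(721) ≈ 2013.9*I)
1/(W + O) = 1/(24024 + 75*I*sqrt(721))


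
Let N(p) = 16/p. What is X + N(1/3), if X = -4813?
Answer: -4765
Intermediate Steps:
X + N(1/3) = -4813 + 16/(1/3) = -4813 + 16*3 = -4813 + 48 = -4765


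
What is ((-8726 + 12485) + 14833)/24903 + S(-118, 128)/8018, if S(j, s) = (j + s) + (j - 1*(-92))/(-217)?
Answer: 16201509670/21664439559 ≈ 0.74784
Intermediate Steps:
S(j, s) = -92/217 + s + 216*j/217 (S(j, s) = (j + s) + (j + 92)*(-1/217) = (j + s) + (92 + j)*(-1/217) = (j + s) + (-92/217 - j/217) = -92/217 + s + 216*j/217)
((-8726 + 12485) + 14833)/24903 + S(-118, 128)/8018 = ((-8726 + 12485) + 14833)/24903 + (-92/217 + 128 + (216/217)*(-118))/8018 = (3759 + 14833)*(1/24903) + (-92/217 + 128 - 25488/217)*(1/8018) = 18592*(1/24903) + (2196/217)*(1/8018) = 18592/24903 + 1098/869953 = 16201509670/21664439559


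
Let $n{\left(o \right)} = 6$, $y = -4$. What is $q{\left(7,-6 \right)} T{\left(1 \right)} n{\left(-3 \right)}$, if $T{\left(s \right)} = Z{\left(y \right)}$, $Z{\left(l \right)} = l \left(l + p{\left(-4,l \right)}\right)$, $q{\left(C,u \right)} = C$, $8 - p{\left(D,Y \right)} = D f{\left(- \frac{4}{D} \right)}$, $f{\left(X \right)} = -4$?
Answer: $2016$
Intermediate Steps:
$p{\left(D,Y \right)} = 8 + 4 D$ ($p{\left(D,Y \right)} = 8 - D \left(-4\right) = 8 - - 4 D = 8 + 4 D$)
$Z{\left(l \right)} = l \left(-8 + l\right)$ ($Z{\left(l \right)} = l \left(l + \left(8 + 4 \left(-4\right)\right)\right) = l \left(l + \left(8 - 16\right)\right) = l \left(l - 8\right) = l \left(-8 + l\right)$)
$T{\left(s \right)} = 48$ ($T{\left(s \right)} = - 4 \left(-8 - 4\right) = \left(-4\right) \left(-12\right) = 48$)
$q{\left(7,-6 \right)} T{\left(1 \right)} n{\left(-3 \right)} = 7 \cdot 48 \cdot 6 = 336 \cdot 6 = 2016$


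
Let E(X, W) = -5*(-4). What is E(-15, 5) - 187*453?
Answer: -84691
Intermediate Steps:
E(X, W) = 20
E(-15, 5) - 187*453 = 20 - 187*453 = 20 - 84711 = -84691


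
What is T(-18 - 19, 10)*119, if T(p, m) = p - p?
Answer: 0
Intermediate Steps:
T(p, m) = 0
T(-18 - 19, 10)*119 = 0*119 = 0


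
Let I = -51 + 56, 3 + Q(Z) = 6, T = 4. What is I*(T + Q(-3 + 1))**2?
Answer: 245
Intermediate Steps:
Q(Z) = 3 (Q(Z) = -3 + 6 = 3)
I = 5
I*(T + Q(-3 + 1))**2 = 5*(4 + 3)**2 = 5*7**2 = 5*49 = 245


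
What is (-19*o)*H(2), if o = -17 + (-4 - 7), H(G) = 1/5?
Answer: 532/5 ≈ 106.40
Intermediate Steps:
H(G) = ⅕ (H(G) = 1*(⅕) = ⅕)
o = -28 (o = -17 - 11 = -28)
(-19*o)*H(2) = -19*(-28)*(⅕) = 532*(⅕) = 532/5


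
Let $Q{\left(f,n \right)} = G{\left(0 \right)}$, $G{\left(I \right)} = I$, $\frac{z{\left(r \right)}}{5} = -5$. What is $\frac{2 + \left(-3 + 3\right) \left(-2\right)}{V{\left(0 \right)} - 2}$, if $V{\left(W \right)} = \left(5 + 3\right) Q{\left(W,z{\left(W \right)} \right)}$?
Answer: $-1$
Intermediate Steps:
$z{\left(r \right)} = -25$ ($z{\left(r \right)} = 5 \left(-5\right) = -25$)
$Q{\left(f,n \right)} = 0$
$V{\left(W \right)} = 0$ ($V{\left(W \right)} = \left(5 + 3\right) 0 = 8 \cdot 0 = 0$)
$\frac{2 + \left(-3 + 3\right) \left(-2\right)}{V{\left(0 \right)} - 2} = \frac{2 + \left(-3 + 3\right) \left(-2\right)}{0 - 2} = \frac{2 + 0 \left(-2\right)}{-2} = \left(2 + 0\right) \left(- \frac{1}{2}\right) = 2 \left(- \frac{1}{2}\right) = -1$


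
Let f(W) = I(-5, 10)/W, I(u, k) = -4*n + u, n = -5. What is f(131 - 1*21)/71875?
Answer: 3/1581250 ≈ 1.8972e-6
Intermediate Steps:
I(u, k) = 20 + u (I(u, k) = -4*(-5) + u = 20 + u)
f(W) = 15/W (f(W) = (20 - 5)/W = 15/W)
f(131 - 1*21)/71875 = (15/(131 - 1*21))/71875 = (15/(131 - 21))*(1/71875) = (15/110)*(1/71875) = (15*(1/110))*(1/71875) = (3/22)*(1/71875) = 3/1581250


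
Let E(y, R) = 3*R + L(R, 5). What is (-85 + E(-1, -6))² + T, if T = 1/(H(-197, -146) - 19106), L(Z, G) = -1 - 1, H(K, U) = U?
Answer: 212253299/19252 ≈ 11025.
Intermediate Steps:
L(Z, G) = -2
E(y, R) = -2 + 3*R (E(y, R) = 3*R - 2 = -2 + 3*R)
T = -1/19252 (T = 1/(-146 - 19106) = 1/(-19252) = -1/19252 ≈ -5.1943e-5)
(-85 + E(-1, -6))² + T = (-85 + (-2 + 3*(-6)))² - 1/19252 = (-85 + (-2 - 18))² - 1/19252 = (-85 - 20)² - 1/19252 = (-105)² - 1/19252 = 11025 - 1/19252 = 212253299/19252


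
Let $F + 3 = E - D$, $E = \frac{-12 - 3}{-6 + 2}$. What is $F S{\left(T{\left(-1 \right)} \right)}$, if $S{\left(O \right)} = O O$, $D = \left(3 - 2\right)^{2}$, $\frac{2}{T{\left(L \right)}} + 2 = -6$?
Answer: $- \frac{1}{64} \approx -0.015625$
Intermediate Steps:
$T{\left(L \right)} = - \frac{1}{4}$ ($T{\left(L \right)} = \frac{2}{-2 - 6} = \frac{2}{-8} = 2 \left(- \frac{1}{8}\right) = - \frac{1}{4}$)
$D = 1$ ($D = 1^{2} = 1$)
$S{\left(O \right)} = O^{2}$
$E = \frac{15}{4}$ ($E = - \frac{15}{-4} = \left(-15\right) \left(- \frac{1}{4}\right) = \frac{15}{4} \approx 3.75$)
$F = - \frac{1}{4}$ ($F = -3 + \left(\frac{15}{4} - 1\right) = -3 + \frac{11}{4} = - \frac{1}{4} \approx -0.25$)
$F S{\left(T{\left(-1 \right)} \right)} = - \frac{\left(- \frac{1}{4}\right)^{2}}{4} = \left(- \frac{1}{4}\right) \frac{1}{16} = - \frac{1}{64}$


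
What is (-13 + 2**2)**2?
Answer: 81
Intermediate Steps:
(-13 + 2**2)**2 = (-13 + 4)**2 = (-9)**2 = 81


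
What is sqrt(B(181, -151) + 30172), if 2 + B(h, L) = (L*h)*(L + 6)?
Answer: 3*sqrt(443685) ≈ 1998.3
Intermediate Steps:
B(h, L) = -2 + L*h*(6 + L) (B(h, L) = -2 + (L*h)*(L + 6) = -2 + (L*h)*(6 + L) = -2 + L*h*(6 + L))
sqrt(B(181, -151) + 30172) = sqrt((-2 + 181*(-151)**2 + 6*(-151)*181) + 30172) = sqrt((-2 + 181*22801 - 163986) + 30172) = sqrt((-2 + 4126981 - 163986) + 30172) = sqrt(3962993 + 30172) = sqrt(3993165) = 3*sqrt(443685)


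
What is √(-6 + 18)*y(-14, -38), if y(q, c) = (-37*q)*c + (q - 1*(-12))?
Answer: -39372*√3 ≈ -68194.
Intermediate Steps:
y(q, c) = 12 + q - 37*c*q (y(q, c) = -37*c*q + (q + 12) = -37*c*q + (12 + q) = 12 + q - 37*c*q)
√(-6 + 18)*y(-14, -38) = √(-6 + 18)*(12 - 14 - 37*(-38)*(-14)) = √12*(12 - 14 - 19684) = (2*√3)*(-19686) = -39372*√3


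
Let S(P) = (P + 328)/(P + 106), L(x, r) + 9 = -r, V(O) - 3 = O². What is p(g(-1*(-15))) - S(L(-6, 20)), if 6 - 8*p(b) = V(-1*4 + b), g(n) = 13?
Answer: -4199/308 ≈ -13.633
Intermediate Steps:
V(O) = 3 + O²
L(x, r) = -9 - r
p(b) = 3/8 - (-4 + b)²/8 (p(b) = ¾ - (3 + (-1*4 + b)²)/8 = ¾ - (3 + (-4 + b)²)/8 = ¾ + (-3/8 - (-4 + b)²/8) = 3/8 - (-4 + b)²/8)
S(P) = (328 + P)/(106 + P)
p(g(-1*(-15))) - S(L(-6, 20)) = (3/8 - (-4 + 13)²/8) - (328 + (-9 - 1*20))/(106 + (-9 - 1*20)) = (3/8 - ⅛*9²) - (328 + (-9 - 20))/(106 + (-9 - 20)) = (3/8 - ⅛*81) - (328 - 29)/(106 - 29) = (3/8 - 81/8) - 299/77 = -39/4 - 299/77 = -4199/308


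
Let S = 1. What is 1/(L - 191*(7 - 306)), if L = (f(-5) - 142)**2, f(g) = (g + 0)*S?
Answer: 1/78718 ≈ 1.2704e-5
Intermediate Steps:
f(g) = g (f(g) = (g + 0)*1 = g*1 = g)
L = 21609 (L = (-5 - 142)**2 = (-147)**2 = 21609)
1/(L - 191*(7 - 306)) = 1/(21609 - 191*(7 - 306)) = 1/(21609 - 191*(-299)) = 1/(21609 + 57109) = 1/78718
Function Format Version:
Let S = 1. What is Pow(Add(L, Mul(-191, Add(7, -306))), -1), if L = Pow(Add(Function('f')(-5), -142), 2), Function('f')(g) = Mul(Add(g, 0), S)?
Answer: Rational(1, 78718) ≈ 1.2704e-5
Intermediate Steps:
Function('f')(g) = g (Function('f')(g) = Mul(Add(g, 0), 1) = Mul(g, 1) = g)
L = 21609 (L = Pow(Add(-5, -142), 2) = Pow(-147, 2) = 21609)
Pow(Add(L, Mul(-191, Add(7, -306))), -1) = Pow(Add(21609, Mul(-191, Add(7, -306))), -1) = Pow(Add(21609, Mul(-191, -299)), -1) = Pow(Add(21609, 57109), -1) = Pow(78718, -1) = Rational(1, 78718)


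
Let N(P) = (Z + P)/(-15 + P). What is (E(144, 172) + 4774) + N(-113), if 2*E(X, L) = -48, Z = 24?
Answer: 608089/128 ≈ 4750.7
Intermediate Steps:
E(X, L) = -24 (E(X, L) = (½)*(-48) = -24)
N(P) = (24 + P)/(-15 + P)
(E(144, 172) + 4774) + N(-113) = (-24 + 4774) + (24 - 113)/(-15 - 113) = 4750 - 89/(-128) = 4750 - 1/128*(-89) = 4750 + 89/128 = 608089/128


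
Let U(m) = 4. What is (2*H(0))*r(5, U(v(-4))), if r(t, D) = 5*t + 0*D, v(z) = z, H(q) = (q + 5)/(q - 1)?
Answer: -250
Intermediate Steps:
H(q) = (5 + q)/(-1 + q)
r(t, D) = 5*t (r(t, D) = 5*t + 0 = 5*t)
(2*H(0))*r(5, U(v(-4))) = (2*((5 + 0)/(-1 + 0)))*(5*5) = (2*(5/(-1)))*25 = (2*(-1*5))*25 = (2*(-5))*25 = -10*25 = -250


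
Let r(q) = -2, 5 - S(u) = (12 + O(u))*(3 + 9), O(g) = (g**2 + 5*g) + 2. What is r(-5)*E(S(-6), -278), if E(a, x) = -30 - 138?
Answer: 336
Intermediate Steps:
O(g) = 2 + g**2 + 5*g
S(u) = -163 - 60*u - 12*u**2 (S(u) = 5 - (12 + (2 + u**2 + 5*u))*(3 + 9) = 5 - (14 + u**2 + 5*u)*12 = 5 - (168 + 12*u**2 + 60*u) = 5 + (-168 - 60*u - 12*u**2) = -163 - 60*u - 12*u**2)
E(a, x) = -168
r(-5)*E(S(-6), -278) = -2*(-168) = 336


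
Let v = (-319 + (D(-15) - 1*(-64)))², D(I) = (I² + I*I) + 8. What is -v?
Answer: -41209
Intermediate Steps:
D(I) = 8 + 2*I² (D(I) = (I² + I²) + 8 = 2*I² + 8 = 8 + 2*I²)
v = 41209 (v = (-319 + ((8 + 2*(-15)²) - 1*(-64)))² = (-319 + ((8 + 2*225) + 64))² = (-319 + ((8 + 450) + 64))² = (-319 + (458 + 64))² = (-319 + 522)² = 203² = 41209)
-v = -1*41209 = -41209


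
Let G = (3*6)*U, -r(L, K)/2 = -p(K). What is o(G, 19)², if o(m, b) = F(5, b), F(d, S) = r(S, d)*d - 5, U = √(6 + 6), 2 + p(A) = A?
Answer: 625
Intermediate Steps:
p(A) = -2 + A
U = 2*√3 (U = √12 = 2*√3 ≈ 3.4641)
r(L, K) = -4 + 2*K (r(L, K) = -(-2)*(-2 + K) = -2*(2 - K) = -4 + 2*K)
F(d, S) = -5 + d*(-4 + 2*d) (F(d, S) = (-4 + 2*d)*d - 5 = d*(-4 + 2*d) - 5 = -5 + d*(-4 + 2*d))
G = 36*√3 (G = (3*6)*(2*√3) = 18*(2*√3) = 36*√3 ≈ 62.354)
o(m, b) = 25 (o(m, b) = -5 + 2*5*(-2 + 5) = -5 + 2*5*3 = -5 + 30 = 25)
o(G, 19)² = 25² = 625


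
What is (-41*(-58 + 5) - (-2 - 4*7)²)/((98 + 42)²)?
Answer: 1273/19600 ≈ 0.064949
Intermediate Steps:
(-41*(-58 + 5) - (-2 - 4*7)²)/((98 + 42)²) = (-41*(-53) - (-2 - 28)²)/(140²) = (-1*(-2173) - 1*(-30)²)/19600 = (2173 - 1*900)*(1/19600) = (2173 - 900)*(1/19600) = 1273*(1/19600) = 1273/19600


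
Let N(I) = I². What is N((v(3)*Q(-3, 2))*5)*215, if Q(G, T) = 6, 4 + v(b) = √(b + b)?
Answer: 4257000 - 1548000*√6 ≈ 4.6519e+5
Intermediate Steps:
v(b) = -4 + √2*√b (v(b) = -4 + √(b + b) = -4 + √(2*b) = -4 + √2*√b)
N((v(3)*Q(-3, 2))*5)*215 = (((-4 + √2*√3)*6)*5)²*215 = (((-4 + √6)*6)*5)²*215 = ((-24 + 6*√6)*5)²*215 = (-120 + 30*√6)²*215 = 215*(-120 + 30*√6)²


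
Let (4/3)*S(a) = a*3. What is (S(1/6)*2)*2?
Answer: 3/2 ≈ 1.5000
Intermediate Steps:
S(a) = 9*a/4 (S(a) = 3*(a*3)/4 = 3*(3*a)/4 = 9*a/4)
(S(1/6)*2)*2 = (((9/4)/6)*2)*2 = (((9/4)*(1/6))*2)*2 = ((3/8)*2)*2 = (3/4)*2 = 3/2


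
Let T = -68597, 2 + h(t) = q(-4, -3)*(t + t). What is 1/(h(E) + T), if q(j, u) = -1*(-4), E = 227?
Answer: -1/66783 ≈ -1.4974e-5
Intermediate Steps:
q(j, u) = 4
h(t) = -2 + 8*t (h(t) = -2 + 4*(t + t) = -2 + 4*(2*t) = -2 + 8*t)
1/(h(E) + T) = 1/((-2 + 8*227) - 68597) = 1/((-2 + 1816) - 68597) = 1/(1814 - 68597) = 1/(-66783) = -1/66783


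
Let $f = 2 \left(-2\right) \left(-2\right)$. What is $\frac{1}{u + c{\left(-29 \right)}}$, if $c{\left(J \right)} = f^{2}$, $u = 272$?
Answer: $\frac{1}{336} \approx 0.0029762$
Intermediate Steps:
$f = 8$ ($f = \left(-4\right) \left(-2\right) = 8$)
$c{\left(J \right)} = 64$ ($c{\left(J \right)} = 8^{2} = 64$)
$\frac{1}{u + c{\left(-29 \right)}} = \frac{1}{272 + 64} = \frac{1}{336}$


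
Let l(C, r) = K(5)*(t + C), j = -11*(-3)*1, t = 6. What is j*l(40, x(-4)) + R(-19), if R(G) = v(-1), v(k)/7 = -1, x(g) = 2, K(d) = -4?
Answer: -6079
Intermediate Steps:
v(k) = -7 (v(k) = 7*(-1) = -7)
j = 33 (j = 33*1 = 33)
R(G) = -7
l(C, r) = -24 - 4*C (l(C, r) = -4*(6 + C) = -24 - 4*C)
j*l(40, x(-4)) + R(-19) = 33*(-24 - 4*40) - 7 = 33*(-24 - 160) - 7 = 33*(-184) - 7 = -6072 - 7 = -6079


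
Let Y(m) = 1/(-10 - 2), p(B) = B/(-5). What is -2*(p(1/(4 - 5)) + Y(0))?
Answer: -7/30 ≈ -0.23333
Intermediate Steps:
p(B) = -B/5 (p(B) = B*(-⅕) = -B/5)
Y(m) = -1/12 (Y(m) = 1/(-12) = -1/12)
-2*(p(1/(4 - 5)) + Y(0)) = -2*(-1/(5*(4 - 5)) - 1/12) = -2*(-⅕/(-1) - 1/12) = -2*(-⅕*(-1) - 1/12) = -2*(⅕ - 1/12) = -2*7/60 = -7/30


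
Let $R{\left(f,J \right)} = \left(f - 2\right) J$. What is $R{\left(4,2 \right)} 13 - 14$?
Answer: $38$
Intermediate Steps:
$R{\left(f,J \right)} = J \left(-2 + f\right)$ ($R{\left(f,J \right)} = \left(-2 + f\right) J = J \left(-2 + f\right)$)
$R{\left(4,2 \right)} 13 - 14 = 2 \left(-2 + 4\right) 13 - 14 = 2 \cdot 2 \cdot 13 - 14 = 4 \cdot 13 - 14 = 52 - 14 = 38$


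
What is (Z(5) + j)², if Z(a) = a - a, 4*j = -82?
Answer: 1681/4 ≈ 420.25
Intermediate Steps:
j = -41/2 (j = (¼)*(-82) = -41/2 ≈ -20.500)
Z(a) = 0
(Z(5) + j)² = (0 - 41/2)² = (-41/2)² = 1681/4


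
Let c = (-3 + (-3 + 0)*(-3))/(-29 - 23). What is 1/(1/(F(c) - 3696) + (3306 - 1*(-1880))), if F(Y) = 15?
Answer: 3681/19089665 ≈ 0.00019283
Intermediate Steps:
c = -3/26 (c = (-3 - 3*(-3))/(-52) = (-3 + 9)*(-1/52) = 6*(-1/52) = -3/26 ≈ -0.11538)
1/(1/(F(c) - 3696) + (3306 - 1*(-1880))) = 1/(1/(15 - 3696) + (3306 - 1*(-1880))) = 1/(1/(-3681) + (3306 + 1880)) = 1/(-1/3681 + 5186) = 1/(19089665/3681) = 3681/19089665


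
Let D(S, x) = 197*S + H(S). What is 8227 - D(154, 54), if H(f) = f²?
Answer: -45827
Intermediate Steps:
D(S, x) = S² + 197*S (D(S, x) = 197*S + S² = S² + 197*S)
8227 - D(154, 54) = 8227 - 154*(197 + 154) = 8227 - 154*351 = 8227 - 1*54054 = 8227 - 54054 = -45827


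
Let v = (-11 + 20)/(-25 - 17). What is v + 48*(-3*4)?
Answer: -8067/14 ≈ -576.21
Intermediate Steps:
v = -3/14 (v = 9/(-42) = 9*(-1/42) = -3/14 ≈ -0.21429)
v + 48*(-3*4) = -3/14 + 48*(-3*4) = -3/14 + 48*(-12) = -3/14 - 576 = -8067/14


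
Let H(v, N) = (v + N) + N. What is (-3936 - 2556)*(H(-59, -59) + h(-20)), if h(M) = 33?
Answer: 934848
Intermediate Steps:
H(v, N) = v + 2*N (H(v, N) = (N + v) + N = v + 2*N)
(-3936 - 2556)*(H(-59, -59) + h(-20)) = (-3936 - 2556)*((-59 + 2*(-59)) + 33) = -6492*((-59 - 118) + 33) = -6492*(-177 + 33) = -6492*(-144) = 934848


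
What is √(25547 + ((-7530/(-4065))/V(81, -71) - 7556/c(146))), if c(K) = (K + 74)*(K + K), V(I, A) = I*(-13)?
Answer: √1656072228540506375885/254607210 ≈ 159.83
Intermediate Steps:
V(I, A) = -13*I
c(K) = 2*K*(74 + K) (c(K) = (74 + K)*(2*K) = 2*K*(74 + K))
√(25547 + ((-7530/(-4065))/V(81, -71) - 7556/c(146))) = √(25547 + ((-7530/(-4065))/((-13*81)) - 7556*1/(292*(74 + 146)))) = √(25547 + (-7530*(-1/4065)/(-1053) - 7556/(2*146*220))) = √(25547 + ((502/271)*(-1/1053) - 7556/64240)) = √(25547 + (-502/285363 - 7556*1/64240)) = √(25547 + (-502/285363 - 1889/16060)) = √(25547 - 547112827/4582929780) = √(117079559976833/4582929780) = √1656072228540506375885/254607210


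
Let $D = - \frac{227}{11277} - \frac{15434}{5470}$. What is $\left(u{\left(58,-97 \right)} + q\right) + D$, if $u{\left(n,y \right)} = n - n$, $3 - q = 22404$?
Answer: $- \frac{690992616049}{30842595} \approx -22404.0$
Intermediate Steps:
$q = -22401$ ($q = 3 - 22404 = -22401$)
$u{\left(n,y \right)} = 0$
$D = - \frac{87645454}{30842595}$ ($D = \left(-227\right) \frac{1}{11277} - \frac{7717}{2735} = - \frac{227}{11277} - \frac{7717}{2735} = - \frac{87645454}{30842595} \approx -2.8417$)
$\left(u{\left(58,-97 \right)} + q\right) + D = \left(0 - 22401\right) - \frac{87645454}{30842595} = -22401 - \frac{87645454}{30842595} = - \frac{690992616049}{30842595}$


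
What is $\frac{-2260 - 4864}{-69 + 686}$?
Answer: $- \frac{7124}{617} \approx -11.546$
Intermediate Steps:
$\frac{-2260 - 4864}{-69 + 686} = - \frac{7124}{617}$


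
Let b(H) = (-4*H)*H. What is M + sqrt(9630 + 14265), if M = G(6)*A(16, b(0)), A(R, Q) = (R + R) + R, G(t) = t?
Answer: 288 + 9*sqrt(295) ≈ 442.58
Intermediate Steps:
b(H) = -4*H**2
A(R, Q) = 3*R (A(R, Q) = 2*R + R = 3*R)
M = 288 (M = 6*(3*16) = 6*48 = 288)
M + sqrt(9630 + 14265) = 288 + sqrt(9630 + 14265) = 288 + sqrt(23895) = 288 + 9*sqrt(295)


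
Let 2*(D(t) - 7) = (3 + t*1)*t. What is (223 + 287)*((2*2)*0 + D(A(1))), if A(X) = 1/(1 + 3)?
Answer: 60435/16 ≈ 3777.2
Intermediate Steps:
A(X) = ¼ (A(X) = 1/4 = ¼)
D(t) = 7 + t*(3 + t)/2 (D(t) = 7 + ((3 + t*1)*t)/2 = 7 + ((3 + t)*t)/2 = 7 + (t*(3 + t))/2 = 7 + t*(3 + t)/2)
(223 + 287)*((2*2)*0 + D(A(1))) = (223 + 287)*((2*2)*0 + (7 + (¼)²/2 + (3/2)*(¼))) = 510*(4*0 + (7 + (½)*(1/16) + 3/8)) = 510*(0 + (7 + 1/32 + 3/8)) = 510*(0 + 237/32) = 510*(237/32) = 60435/16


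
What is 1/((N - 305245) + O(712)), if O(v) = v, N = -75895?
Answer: -1/380428 ≈ -2.6286e-6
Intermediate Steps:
1/((N - 305245) + O(712)) = 1/((-75895 - 305245) + 712) = 1/(-381140 + 712) = 1/(-380428) = -1/380428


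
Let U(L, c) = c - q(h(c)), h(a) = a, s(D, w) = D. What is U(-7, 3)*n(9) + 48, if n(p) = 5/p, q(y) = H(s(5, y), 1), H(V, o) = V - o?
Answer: 427/9 ≈ 47.444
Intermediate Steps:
q(y) = 4 (q(y) = 5 - 1*1 = 5 - 1 = 4)
U(L, c) = -4 + c (U(L, c) = c - 1*4 = c - 4 = -4 + c)
U(-7, 3)*n(9) + 48 = (-4 + 3)*(5/9) + 48 = -5/9 + 48 = 427/9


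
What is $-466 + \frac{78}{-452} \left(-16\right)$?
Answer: $- \frac{52346}{113} \approx -463.24$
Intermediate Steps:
$-466 + \frac{78}{-452} \left(-16\right) = -466 + 78 \left(- \frac{1}{452}\right) \left(-16\right) = -466 - - \frac{312}{113} = -466 + \frac{312}{113} = - \frac{52346}{113}$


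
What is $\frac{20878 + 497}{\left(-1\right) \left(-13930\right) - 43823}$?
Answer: $- \frac{21375}{29893} \approx -0.71505$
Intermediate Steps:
$\frac{20878 + 497}{\left(-1\right) \left(-13930\right) - 43823} = \frac{21375}{13930 - 43823} = \frac{21375}{-29893} = 21375 \left(- \frac{1}{29893}\right) = - \frac{21375}{29893}$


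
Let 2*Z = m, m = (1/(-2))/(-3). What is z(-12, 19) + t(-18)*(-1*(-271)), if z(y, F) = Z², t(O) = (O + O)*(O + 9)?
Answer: 12643777/144 ≈ 87804.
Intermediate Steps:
m = ⅙ (m = (1*(-½))*(-⅓) = -½*(-⅓) = ⅙ ≈ 0.16667)
Z = 1/12 (Z = (½)*(⅙) = 1/12 ≈ 0.083333)
t(O) = 2*O*(9 + O) (t(O) = (2*O)*(9 + O) = 2*O*(9 + O))
z(y, F) = 1/144 (z(y, F) = (1/12)² = 1/144)
z(-12, 19) + t(-18)*(-1*(-271)) = 1/144 + (2*(-18)*(9 - 18))*(-1*(-271)) = 1/144 + (2*(-18)*(-9))*271 = 1/144 + 324*271 = 1/144 + 87804 = 12643777/144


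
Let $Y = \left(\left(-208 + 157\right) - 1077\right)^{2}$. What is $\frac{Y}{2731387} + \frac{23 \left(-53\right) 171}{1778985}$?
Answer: $\frac{188244129053}{539899611355} \approx 0.34867$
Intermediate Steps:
$Y = 1272384$ ($Y = \left(-51 - 1077\right)^{2} = \left(-1128\right)^{2} = 1272384$)
$\frac{Y}{2731387} + \frac{23 \left(-53\right) 171}{1778985} = \frac{1272384}{2731387} + \frac{23 \left(-53\right) 171}{1778985} = 1272384 \cdot \frac{1}{2731387} + \left(-1219\right) 171 \cdot \frac{1}{1778985} = \frac{1272384}{2731387} - \frac{23161}{197665} = \frac{188244129053}{539899611355}$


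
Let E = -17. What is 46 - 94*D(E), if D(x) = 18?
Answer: -1646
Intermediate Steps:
46 - 94*D(E) = 46 - 94*18 = 46 - 1692 = -1646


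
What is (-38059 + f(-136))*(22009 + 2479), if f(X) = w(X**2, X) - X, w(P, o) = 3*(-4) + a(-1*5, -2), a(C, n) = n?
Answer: -929001256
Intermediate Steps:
w(P, o) = -14 (w(P, o) = 3*(-4) - 2 = -12 - 2 = -14)
f(X) = -14 - X
(-38059 + f(-136))*(22009 + 2479) = (-38059 + (-14 - 1*(-136)))*(22009 + 2479) = (-38059 + (-14 + 136))*24488 = (-38059 + 122)*24488 = -37937*24488 = -929001256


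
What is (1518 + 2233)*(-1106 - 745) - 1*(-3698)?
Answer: -6939403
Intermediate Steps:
(1518 + 2233)*(-1106 - 745) - 1*(-3698) = 3751*(-1851) + 3698 = -6943101 + 3698 = -6939403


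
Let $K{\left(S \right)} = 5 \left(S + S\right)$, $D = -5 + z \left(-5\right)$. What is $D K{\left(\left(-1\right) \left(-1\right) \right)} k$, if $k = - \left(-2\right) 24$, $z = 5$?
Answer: $-14400$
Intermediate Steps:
$D = -30$ ($D = -5 + 5 \left(-5\right) = -5 - 25 = -30$)
$k = 48$ ($k = \left(-1\right) \left(-48\right) = 48$)
$K{\left(S \right)} = 10 S$ ($K{\left(S \right)} = 5 \cdot 2 S = 10 S$)
$D K{\left(\left(-1\right) \left(-1\right) \right)} k = - 30 \cdot 10 \left(\left(-1\right) \left(-1\right)\right) 48 = - 30 \cdot 10 \cdot 1 \cdot 48 = \left(-30\right) 10 \cdot 48 = \left(-300\right) 48 = -14400$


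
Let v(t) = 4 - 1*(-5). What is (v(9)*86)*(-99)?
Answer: -76626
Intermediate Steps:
v(t) = 9 (v(t) = 4 + 5 = 9)
(v(9)*86)*(-99) = (9*86)*(-99) = 774*(-99) = -76626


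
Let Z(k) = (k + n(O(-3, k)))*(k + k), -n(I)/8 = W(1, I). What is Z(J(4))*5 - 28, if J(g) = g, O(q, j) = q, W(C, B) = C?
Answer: -188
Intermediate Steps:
n(I) = -8 (n(I) = -8*1 = -8)
Z(k) = 2*k*(-8 + k) (Z(k) = (k - 8)*(k + k) = (-8 + k)*(2*k) = 2*k*(-8 + k))
Z(J(4))*5 - 28 = (2*4*(-8 + 4))*5 - 28 = (2*4*(-4))*5 - 28 = -32*5 - 28 = -160 - 28 = -188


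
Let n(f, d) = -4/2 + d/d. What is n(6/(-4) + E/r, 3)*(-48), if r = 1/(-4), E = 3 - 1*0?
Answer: 48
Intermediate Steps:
E = 3 (E = 3 + 0 = 3)
r = -¼ ≈ -0.25000
n(f, d) = -1 (n(f, d) = -4*½ + 1 = -2 + 1 = -1)
n(6/(-4) + E/r, 3)*(-48) = -1*(-48) = 48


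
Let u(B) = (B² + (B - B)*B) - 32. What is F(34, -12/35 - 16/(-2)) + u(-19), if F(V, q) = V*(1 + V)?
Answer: 1519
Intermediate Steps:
u(B) = -32 + B² (u(B) = (B² + 0*B) - 32 = (B² + 0) - 32 = B² - 32 = -32 + B²)
F(34, -12/35 - 16/(-2)) + u(-19) = 34*(1 + 34) + (-32 + (-19)²) = 34*35 + (-32 + 361) = 1190 + 329 = 1519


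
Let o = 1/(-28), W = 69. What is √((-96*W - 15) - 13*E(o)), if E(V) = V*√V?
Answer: √(-5204976 + 26*I*√7)/28 ≈ 0.00053842 + 81.48*I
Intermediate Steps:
o = -1/28 ≈ -0.035714
E(V) = V^(3/2)
√((-96*W - 15) - 13*E(o)) = √((-96*69 - 15) - (-13)*I*√7/392) = √((-6624 - 15) - (-13)*I*√7/392) = √(-6639 + 13*I*√7/392)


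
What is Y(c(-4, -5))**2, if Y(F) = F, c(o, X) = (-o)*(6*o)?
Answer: 9216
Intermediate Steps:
c(o, X) = -6*o**2
Y(c(-4, -5))**2 = (-6*(-4)**2)**2 = (-6*16)**2 = (-96)**2 = 9216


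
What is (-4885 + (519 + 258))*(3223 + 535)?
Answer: -15437864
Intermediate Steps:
(-4885 + (519 + 258))*(3223 + 535) = (-4885 + 777)*3758 = -4108*3758 = -15437864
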